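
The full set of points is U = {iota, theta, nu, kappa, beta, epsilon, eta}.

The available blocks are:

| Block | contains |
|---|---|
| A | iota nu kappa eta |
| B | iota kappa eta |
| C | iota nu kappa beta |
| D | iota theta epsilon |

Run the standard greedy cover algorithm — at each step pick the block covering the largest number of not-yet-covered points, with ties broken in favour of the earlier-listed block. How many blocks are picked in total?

Greedy: pick A (covers 4 new) → pick D (covers 2 new) → pick C (covers 1 new). Total picks: 3.

3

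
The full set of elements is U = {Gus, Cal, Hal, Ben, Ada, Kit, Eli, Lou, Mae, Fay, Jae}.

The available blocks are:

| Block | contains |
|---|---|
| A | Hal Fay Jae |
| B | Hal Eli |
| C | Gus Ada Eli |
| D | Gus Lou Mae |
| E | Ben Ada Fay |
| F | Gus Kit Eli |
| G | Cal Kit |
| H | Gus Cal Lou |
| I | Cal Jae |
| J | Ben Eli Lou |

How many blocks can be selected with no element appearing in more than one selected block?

4

B, D, E, I are pairwise disjoint (B={Hal,Eli}; D={Gus,Lou,Mae}; E={Ben,Ada,Fay}; I={Cal,Jae}).
Every remaining block overlaps one of these, and no 5 of the listed blocks are pairwise disjoint, so 4 is the maximum.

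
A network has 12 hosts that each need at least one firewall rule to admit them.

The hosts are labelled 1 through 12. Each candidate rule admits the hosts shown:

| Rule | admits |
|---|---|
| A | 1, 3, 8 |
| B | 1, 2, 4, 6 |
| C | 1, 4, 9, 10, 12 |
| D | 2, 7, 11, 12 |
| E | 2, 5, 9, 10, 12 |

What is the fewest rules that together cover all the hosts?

A and B and D and E together: A ∪ B ∪ D ∪ E = {1, 2, 3, 4, 5, 6, 7, 8, 9, 10, 11, 12} — every host is covered.
Only E contains 5, so E is forced; the remaining 7 hosts need at least 3 more rules (each remaining rule adds at most 3) — so at least 4 rules are needed, and 4 is optimal.

4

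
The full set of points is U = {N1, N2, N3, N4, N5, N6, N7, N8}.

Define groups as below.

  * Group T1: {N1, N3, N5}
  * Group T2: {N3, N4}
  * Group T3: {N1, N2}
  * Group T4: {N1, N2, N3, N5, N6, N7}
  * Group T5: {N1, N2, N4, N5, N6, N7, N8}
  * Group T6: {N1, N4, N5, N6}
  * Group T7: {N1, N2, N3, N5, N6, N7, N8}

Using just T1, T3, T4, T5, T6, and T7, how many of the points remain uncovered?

Union of T1, T3, T4, T5, T6, T7 = {N1, N2, N3, N4, N5, N6, N7, N8} — that's every point, so 0 are uncovered.

0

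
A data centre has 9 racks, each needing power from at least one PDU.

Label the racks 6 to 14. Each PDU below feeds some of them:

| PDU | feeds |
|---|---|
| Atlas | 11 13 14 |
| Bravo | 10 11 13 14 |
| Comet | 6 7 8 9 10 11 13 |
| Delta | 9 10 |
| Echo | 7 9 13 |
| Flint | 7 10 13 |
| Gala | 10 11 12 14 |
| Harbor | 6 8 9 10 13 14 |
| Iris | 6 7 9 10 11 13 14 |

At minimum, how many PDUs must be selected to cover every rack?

2

Take {Comet, Gala}. Their union is {6, 7, 8, 9, 10, 11, 12, 13, 14}, which is all 9 racks.
No single PDU has all 9 racks (the largest, Comet, has 7), so 2 is optimal.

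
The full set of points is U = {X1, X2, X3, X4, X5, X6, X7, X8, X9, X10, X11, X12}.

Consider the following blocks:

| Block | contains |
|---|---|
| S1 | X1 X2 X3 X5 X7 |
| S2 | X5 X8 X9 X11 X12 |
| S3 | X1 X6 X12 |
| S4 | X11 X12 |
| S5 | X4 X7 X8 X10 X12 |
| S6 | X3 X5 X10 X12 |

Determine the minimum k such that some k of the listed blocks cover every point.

4

S1, S2, S3, and S5 cover everything between them: the union {X1, X2, X3, X4, X5, X6, X7, X8, X9, X10, X11, X12} is all of U.
Only S3 contains X6, so S3 is forced; the remaining 9 points need at least 3 more blocks (each remaining block adds at most 4) — so at least 4 blocks are needed, and 4 is optimal.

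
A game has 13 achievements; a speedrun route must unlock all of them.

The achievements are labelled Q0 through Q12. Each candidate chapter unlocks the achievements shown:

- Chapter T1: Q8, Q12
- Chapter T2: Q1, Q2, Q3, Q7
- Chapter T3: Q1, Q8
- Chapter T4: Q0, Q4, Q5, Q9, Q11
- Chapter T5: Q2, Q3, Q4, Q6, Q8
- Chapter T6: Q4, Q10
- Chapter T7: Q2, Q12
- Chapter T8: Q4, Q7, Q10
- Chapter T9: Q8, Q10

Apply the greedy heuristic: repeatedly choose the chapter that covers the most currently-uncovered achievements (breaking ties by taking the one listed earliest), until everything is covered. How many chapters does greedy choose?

5

Greedy: pick T4 (covers 5 new) → pick T2 (covers 4 new) → pick T1 (covers 2 new) → pick T5 (covers 1 new) → pick T6 (covers 1 new). Total picks: 5.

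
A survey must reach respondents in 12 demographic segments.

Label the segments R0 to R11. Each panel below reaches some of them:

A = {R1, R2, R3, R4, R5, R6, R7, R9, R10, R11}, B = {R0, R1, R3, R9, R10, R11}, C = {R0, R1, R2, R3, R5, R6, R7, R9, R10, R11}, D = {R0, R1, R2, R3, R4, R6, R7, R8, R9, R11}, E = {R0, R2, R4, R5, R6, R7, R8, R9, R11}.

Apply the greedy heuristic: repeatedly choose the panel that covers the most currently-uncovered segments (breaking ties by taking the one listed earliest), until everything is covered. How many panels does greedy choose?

Greedy: pick A (covers 10 new) → pick D (covers 2 new). Total picks: 2.

2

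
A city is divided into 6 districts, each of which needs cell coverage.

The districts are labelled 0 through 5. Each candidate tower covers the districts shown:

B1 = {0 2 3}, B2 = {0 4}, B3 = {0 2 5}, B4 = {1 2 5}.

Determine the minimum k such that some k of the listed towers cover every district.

3

Take {B1, B2, B4}. Their union is {0, 1, 2, 3, 4, 5}, which is all 6 districts.
Only B4 contains 1, so B4 is forced; the remaining 3 districts need at least 2 more towers (each remaining tower adds at most 2) — so at least 3 towers are needed, and 3 is optimal.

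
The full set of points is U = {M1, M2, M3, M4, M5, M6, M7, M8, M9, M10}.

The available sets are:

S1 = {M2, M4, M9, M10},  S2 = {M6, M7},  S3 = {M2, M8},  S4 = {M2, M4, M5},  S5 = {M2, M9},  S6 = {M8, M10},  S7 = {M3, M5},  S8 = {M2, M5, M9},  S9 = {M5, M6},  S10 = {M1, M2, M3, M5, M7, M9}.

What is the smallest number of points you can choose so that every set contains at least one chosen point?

4

H = {M2, M3, M6, M8} meets every set (each contains at least one member of H), and |H| = 4.
The sets S2, S5, S6, S7 are pairwise disjoint, so any hitting set needs a separate point for each — at least 4. Hence 4 is optimal.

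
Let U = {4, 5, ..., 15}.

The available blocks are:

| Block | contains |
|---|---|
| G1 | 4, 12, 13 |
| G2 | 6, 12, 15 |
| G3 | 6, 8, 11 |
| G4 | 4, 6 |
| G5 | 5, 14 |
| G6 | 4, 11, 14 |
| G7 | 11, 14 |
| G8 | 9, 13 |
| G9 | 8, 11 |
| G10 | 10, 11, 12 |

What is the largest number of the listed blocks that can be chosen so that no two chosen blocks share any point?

G4, G5, G8, G10 are pairwise disjoint (G4={4,6}; G5={5,14}; G8={9,13}; G10={10,11,12}).
Every remaining block overlaps one of these, and no 5 of the listed blocks are pairwise disjoint, so 4 is the maximum.

4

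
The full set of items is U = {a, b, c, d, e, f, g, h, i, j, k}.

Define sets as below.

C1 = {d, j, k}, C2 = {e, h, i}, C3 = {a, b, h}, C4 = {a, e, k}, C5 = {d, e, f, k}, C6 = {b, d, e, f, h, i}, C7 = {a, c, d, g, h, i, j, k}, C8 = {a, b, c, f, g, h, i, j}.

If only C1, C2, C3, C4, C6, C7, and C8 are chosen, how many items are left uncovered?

Union of C1, C2, C3, C4, C6, C7, C8 = {a, b, c, d, e, f, g, h, i, j, k} — that's every item, so 0 are uncovered.

0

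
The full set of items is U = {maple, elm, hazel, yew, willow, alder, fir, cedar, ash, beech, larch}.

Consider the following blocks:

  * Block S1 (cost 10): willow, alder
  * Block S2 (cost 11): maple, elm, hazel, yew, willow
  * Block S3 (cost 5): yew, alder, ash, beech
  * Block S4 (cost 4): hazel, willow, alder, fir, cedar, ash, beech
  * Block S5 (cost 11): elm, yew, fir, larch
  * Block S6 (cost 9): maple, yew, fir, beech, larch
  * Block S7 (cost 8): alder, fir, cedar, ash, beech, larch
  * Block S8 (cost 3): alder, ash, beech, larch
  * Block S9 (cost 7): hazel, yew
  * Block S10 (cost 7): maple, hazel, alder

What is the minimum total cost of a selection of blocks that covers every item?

18

S2, S4, S8 together cover every item (S2 ∪ S4 ∪ S8 = {maple, elm, hazel, yew, willow, alder, fir, cedar, ash, beech, larch}); total cost 11 + 4 + 3 = 18.
The greedy pick S4, S6, S2 costs 24; no covering selection beats 18.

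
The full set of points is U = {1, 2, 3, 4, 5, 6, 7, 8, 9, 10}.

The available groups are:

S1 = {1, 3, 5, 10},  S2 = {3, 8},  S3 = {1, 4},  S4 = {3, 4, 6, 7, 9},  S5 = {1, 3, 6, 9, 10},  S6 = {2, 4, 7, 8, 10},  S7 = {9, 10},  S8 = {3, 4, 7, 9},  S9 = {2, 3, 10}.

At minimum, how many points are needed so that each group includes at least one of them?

Take H = {3, 4, 9}. Each listed group contains at least one of these, so H is a hitting set of size 3.
The groups S2, S3, S7 are pairwise disjoint, so any hitting set needs a separate point for each — at least 3. Hence 3 is optimal.

3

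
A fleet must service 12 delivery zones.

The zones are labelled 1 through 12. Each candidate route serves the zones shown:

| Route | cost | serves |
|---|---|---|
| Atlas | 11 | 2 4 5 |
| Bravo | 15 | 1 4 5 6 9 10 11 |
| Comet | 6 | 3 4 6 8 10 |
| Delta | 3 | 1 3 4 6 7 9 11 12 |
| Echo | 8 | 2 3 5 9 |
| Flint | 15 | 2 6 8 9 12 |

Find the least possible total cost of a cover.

17

Comet, Delta, Echo together cover every zone (Comet ∪ Delta ∪ Echo = {1, 2, 3, 4, 5, 6, 7, 8, 9, 10, 11, 12}); total cost 6 + 3 + 8 = 17.
No covering selection has total cost below 17.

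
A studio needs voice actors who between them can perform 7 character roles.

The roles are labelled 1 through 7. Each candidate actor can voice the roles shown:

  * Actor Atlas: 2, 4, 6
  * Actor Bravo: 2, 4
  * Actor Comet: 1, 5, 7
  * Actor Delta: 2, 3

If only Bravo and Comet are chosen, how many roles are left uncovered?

Union of Bravo, Comet = {1, 2, 4, 5, 7}.
Not covered: 3, 6 — 2 roles.

2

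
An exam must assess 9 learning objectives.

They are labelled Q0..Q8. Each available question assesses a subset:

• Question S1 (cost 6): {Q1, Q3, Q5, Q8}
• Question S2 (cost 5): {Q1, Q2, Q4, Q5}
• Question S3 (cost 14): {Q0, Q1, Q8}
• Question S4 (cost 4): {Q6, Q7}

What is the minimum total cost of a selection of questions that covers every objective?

S1, S2, S3, S4 together cover every objective (S1 ∪ S2 ∪ S3 ∪ S4 = {Q0, Q1, Q2, Q3, Q4, Q5, Q6, Q7, Q8}); total cost 6 + 5 + 14 + 4 = 29.
No covering selection has total cost below 29.

29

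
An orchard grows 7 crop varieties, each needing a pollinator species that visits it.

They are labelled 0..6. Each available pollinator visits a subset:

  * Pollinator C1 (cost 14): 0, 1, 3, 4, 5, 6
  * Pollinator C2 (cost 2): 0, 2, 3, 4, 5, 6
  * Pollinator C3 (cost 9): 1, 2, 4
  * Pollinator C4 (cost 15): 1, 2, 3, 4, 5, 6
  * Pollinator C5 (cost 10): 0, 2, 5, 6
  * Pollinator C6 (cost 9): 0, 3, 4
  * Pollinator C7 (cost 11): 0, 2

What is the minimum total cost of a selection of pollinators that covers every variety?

C2, C3 together cover every variety (C2 ∪ C3 = {0, 1, 2, 3, 4, 5, 6}); total cost 2 + 9 = 11.
No covering selection has total cost below 11.

11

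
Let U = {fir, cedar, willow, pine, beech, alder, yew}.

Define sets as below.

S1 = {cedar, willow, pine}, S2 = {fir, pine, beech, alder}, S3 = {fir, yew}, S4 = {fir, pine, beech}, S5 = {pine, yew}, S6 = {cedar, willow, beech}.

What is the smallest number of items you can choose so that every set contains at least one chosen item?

3

The 3 items {cedar, pine, yew} hit every set.
No choice of 2 items meets every set, so 3 is the minimum.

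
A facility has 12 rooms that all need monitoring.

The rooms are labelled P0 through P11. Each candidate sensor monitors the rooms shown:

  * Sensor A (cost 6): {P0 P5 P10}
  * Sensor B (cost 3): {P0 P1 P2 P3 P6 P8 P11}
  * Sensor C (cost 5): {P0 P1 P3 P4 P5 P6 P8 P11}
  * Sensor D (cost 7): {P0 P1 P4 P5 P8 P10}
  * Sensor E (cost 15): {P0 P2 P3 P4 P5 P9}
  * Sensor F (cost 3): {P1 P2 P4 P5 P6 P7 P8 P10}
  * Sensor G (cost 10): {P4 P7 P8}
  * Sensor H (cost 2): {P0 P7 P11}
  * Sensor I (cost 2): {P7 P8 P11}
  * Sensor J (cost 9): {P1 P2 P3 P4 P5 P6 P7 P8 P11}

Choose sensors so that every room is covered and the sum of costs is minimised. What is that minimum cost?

20

E, F, H together cover every room (E ∪ F ∪ H = {P0, P1, P2, P3, P4, P5, P6, P7, P8, P9, P10, P11}); total cost 15 + 3 + 2 = 20.
The greedy pick F, B, E costs 21; no covering selection beats 20.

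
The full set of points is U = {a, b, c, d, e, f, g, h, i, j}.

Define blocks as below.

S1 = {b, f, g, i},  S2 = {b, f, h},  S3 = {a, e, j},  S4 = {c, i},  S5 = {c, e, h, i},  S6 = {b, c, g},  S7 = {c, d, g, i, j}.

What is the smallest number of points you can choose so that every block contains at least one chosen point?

3

Take T = {b, c, j}. Each listed block contains at least one of these, so T is a hitting set of size 3.
The blocks S2, S3, S4 are pairwise disjoint, so any hitting set needs a separate point for each — at least 3. Hence 3 is optimal.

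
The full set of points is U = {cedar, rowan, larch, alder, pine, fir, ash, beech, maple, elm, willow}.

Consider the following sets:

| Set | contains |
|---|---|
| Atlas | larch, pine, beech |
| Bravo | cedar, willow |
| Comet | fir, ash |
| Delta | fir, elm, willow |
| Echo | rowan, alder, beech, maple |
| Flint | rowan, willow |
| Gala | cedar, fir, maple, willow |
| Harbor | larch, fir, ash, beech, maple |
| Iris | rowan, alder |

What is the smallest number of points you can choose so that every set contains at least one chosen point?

4

H = {alder, pine, fir, willow} meets every set (each contains at least one member of H), and |H| = 4.
The sets Atlas, Bravo, Comet, Iris are pairwise disjoint, so any hitting set needs a separate point for each — at least 4. Hence 4 is optimal.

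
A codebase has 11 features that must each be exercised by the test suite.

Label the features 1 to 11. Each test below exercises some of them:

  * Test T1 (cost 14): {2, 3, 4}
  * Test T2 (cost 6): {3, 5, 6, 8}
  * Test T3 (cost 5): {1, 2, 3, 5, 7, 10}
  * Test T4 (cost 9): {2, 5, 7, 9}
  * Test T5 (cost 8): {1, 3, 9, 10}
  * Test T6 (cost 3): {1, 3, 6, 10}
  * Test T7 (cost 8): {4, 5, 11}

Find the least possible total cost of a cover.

26

T2, T4, T6, T7 together cover every feature (T2 ∪ T4 ∪ T6 ∪ T7 = {1, 2, 3, 4, 5, 6, 7, 8, 9, 10, 11}); total cost 6 + 9 + 3 + 8 = 26.
The greedy pick T6, T3, T7, T2, T5 costs 30; no covering selection beats 26.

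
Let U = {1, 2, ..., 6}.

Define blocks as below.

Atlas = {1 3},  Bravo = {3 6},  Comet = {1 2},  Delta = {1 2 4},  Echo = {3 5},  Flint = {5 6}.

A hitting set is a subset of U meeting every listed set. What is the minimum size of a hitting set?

H = {1, 3, 5} meets every block (each contains at least one member of H), and |H| = 3.
No choice of 2 points meets every block, so 3 is the minimum.

3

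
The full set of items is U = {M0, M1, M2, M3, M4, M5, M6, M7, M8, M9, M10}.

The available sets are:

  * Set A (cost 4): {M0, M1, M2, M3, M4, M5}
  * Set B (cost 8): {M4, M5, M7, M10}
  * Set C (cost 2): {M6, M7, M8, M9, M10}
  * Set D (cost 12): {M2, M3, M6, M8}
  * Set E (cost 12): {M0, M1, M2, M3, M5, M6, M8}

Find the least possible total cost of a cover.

A, C together cover every item (A ∪ C = {M0, M1, M2, M3, M4, M5, M6, M7, M8, M9, M10}); total cost 4 + 2 = 6.
No covering selection has total cost below 6.

6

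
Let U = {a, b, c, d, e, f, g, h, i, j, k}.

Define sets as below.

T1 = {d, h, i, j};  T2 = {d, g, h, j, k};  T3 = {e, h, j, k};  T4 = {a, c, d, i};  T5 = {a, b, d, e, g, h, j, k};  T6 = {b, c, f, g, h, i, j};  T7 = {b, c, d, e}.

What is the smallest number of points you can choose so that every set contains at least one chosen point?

2

The 2 points {c, j} hit every set.
The sets T3, T4 are pairwise disjoint, so any hitting set needs a separate point for each — at least 2. Hence 2 is optimal.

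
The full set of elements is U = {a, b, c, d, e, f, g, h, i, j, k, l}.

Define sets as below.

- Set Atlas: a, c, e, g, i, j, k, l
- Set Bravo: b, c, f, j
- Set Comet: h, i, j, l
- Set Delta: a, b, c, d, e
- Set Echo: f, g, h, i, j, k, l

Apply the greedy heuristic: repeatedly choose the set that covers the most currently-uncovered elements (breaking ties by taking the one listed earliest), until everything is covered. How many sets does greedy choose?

4

Greedy: pick Atlas (covers 8 new) → pick Bravo (covers 2 new) → pick Comet (covers 1 new) → pick Delta (covers 1 new). Total picks: 4.
(The true minimum cover uses only 2 sets, so greedy is not optimal here.)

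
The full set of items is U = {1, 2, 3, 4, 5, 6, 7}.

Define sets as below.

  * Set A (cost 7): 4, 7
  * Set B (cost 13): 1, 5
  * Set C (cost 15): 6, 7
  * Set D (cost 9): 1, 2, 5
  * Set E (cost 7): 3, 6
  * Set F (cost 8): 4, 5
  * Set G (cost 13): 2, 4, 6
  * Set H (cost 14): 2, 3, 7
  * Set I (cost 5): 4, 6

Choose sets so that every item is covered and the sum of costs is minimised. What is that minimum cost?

23

A, D, E together cover every item (A ∪ D ∪ E = {1, 2, 3, 4, 5, 6, 7}); total cost 7 + 9 + 7 = 23.
The greedy pick I, D, A, E costs 28; no covering selection beats 23.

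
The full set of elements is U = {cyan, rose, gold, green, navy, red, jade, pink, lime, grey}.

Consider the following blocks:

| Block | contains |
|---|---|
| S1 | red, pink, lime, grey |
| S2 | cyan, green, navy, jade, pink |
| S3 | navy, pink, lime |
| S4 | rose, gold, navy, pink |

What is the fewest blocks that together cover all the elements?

S1 and S2 and S4 together: S1 ∪ S2 ∪ S4 = {cyan, rose, gold, green, navy, red, jade, pink, lime, grey} — every element is covered.
Only S2 contains cyan, so S2 is forced; the remaining 5 elements need at least 2 more blocks (each remaining block adds at most 3) — so at least 3 blocks are needed, and 3 is optimal.

3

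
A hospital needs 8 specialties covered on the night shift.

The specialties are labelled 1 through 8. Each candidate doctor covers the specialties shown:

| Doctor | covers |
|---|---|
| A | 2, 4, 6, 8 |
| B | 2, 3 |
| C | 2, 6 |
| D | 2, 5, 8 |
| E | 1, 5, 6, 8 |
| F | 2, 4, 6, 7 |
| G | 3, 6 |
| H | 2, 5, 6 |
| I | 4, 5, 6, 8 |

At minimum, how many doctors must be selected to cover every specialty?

3

Take {E, F, G}. Their union is {1, 2, 3, 4, 5, 6, 7, 8}, which is all 8 specialties.
Only E contains 1, so E is forced; the remaining 4 specialties need at least 2 more doctors (each remaining doctor adds at most 3) — so at least 3 doctors are needed, and 3 is optimal.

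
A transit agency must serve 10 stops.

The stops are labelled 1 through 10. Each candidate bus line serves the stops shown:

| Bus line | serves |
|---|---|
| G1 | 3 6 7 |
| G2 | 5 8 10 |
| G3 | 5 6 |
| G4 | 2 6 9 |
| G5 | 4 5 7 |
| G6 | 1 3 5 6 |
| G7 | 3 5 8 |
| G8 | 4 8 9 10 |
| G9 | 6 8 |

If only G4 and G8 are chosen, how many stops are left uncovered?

Union of G4, G8 = {2, 4, 6, 8, 9, 10}.
Not covered: 1, 3, 5, 7 — 4 stops.

4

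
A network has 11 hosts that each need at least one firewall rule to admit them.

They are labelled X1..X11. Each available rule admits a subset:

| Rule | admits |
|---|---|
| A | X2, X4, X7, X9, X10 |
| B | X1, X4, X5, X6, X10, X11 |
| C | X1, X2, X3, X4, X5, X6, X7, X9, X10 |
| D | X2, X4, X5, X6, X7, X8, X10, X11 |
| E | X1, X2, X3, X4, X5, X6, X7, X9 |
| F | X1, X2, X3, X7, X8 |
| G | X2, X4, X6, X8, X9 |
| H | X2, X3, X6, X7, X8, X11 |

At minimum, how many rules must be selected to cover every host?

Take {D, E}. Their union is {X1, X2, X3, X4, X5, X6, X7, X8, X9, X10, X11}, which is all 11 hosts.
No single rule has all 11 hosts (the largest, C, has 9), so 2 is optimal.

2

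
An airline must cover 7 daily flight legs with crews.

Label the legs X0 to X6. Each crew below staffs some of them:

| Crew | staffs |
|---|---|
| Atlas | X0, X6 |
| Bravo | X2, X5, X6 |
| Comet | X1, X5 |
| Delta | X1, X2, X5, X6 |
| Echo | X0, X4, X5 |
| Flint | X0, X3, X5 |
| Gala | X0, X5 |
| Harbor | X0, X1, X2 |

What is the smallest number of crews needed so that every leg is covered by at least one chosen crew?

Take {Delta, Echo, Flint}. Their union is {X0, X1, X2, X3, X4, X5, X6}, which is all 7 legs.
Only Flint contains X3, so Flint is forced; the remaining 4 legs need at least 2 more crews (each remaining crew adds at most 3) — so at least 3 crews are needed, and 3 is optimal.

3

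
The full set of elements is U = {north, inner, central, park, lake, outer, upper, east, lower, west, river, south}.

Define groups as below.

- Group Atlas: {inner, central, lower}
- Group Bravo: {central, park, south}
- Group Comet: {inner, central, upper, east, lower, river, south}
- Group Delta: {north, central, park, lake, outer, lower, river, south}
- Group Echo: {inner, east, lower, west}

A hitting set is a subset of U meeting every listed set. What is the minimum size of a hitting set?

2

The 2 elements {central, east} hit every group.
The groups Bravo, Echo are pairwise disjoint, so any hitting set needs a separate element for each — at least 2. Hence 2 is optimal.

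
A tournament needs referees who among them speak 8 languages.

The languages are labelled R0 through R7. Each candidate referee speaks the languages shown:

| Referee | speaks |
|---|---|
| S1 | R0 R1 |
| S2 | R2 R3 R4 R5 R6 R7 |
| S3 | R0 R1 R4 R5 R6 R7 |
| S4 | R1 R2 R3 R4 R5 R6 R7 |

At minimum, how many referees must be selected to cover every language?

2

Take {S1, S2}. Their union is {R0, R1, R2, R3, R4, R5, R6, R7}, which is all 8 languages.
No single referee has all 8 languages (the largest, S4, has 7), so 2 is optimal.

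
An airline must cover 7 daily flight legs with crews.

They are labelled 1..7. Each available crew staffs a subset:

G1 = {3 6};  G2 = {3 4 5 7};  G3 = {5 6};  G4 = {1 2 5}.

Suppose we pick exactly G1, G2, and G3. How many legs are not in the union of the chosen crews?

Union of G1, G2, G3 = {3, 4, 5, 6, 7}.
Not covered: 1, 2 — 2 legs.

2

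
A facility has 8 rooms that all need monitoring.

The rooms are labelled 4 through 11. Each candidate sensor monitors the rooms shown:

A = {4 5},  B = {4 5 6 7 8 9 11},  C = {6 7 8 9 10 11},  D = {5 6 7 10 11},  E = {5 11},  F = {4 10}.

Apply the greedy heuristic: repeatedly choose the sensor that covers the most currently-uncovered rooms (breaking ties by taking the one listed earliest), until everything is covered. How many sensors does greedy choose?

Greedy: pick B (covers 7 new) → pick C (covers 1 new). Total picks: 2.

2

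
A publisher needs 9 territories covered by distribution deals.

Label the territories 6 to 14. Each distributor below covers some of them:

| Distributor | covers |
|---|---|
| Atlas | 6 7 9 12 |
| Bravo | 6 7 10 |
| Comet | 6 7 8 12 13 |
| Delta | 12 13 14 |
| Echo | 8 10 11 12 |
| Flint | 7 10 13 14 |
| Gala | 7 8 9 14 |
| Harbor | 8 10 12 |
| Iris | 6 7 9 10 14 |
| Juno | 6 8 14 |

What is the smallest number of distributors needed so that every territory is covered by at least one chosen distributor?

3

Take {Atlas, Delta, Echo}. Their union is {6, 7, 8, 9, 10, 11, 12, 13, 14}, which is all 9 territories.
Only Echo contains 11, so Echo is forced; the remaining 5 territories need at least 2 more distributors (each remaining distributor adds at most 4) — so at least 3 distributors are needed, and 3 is optimal.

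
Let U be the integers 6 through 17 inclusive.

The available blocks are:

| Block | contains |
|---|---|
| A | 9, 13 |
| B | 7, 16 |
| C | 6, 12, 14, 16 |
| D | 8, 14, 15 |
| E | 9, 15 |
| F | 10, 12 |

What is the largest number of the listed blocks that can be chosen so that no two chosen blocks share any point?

A, B, D, F are pairwise disjoint (A={9,13}; B={7,16}; D={8,14,15}; F={10,12}).
Every remaining block overlaps one of these, and no 5 of the listed blocks are pairwise disjoint, so 4 is the maximum.

4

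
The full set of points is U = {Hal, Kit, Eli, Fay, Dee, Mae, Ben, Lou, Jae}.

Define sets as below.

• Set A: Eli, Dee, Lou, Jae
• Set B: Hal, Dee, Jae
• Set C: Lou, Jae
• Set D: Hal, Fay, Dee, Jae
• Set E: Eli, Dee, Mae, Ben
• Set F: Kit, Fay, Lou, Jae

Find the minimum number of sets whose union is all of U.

B, E, and F cover everything between them: the union {Hal, Kit, Eli, Fay, Dee, Mae, Ben, Lou, Jae} is all of U.
Each set has at most 4 points, and 2·4 = 8 < 9 — so at least 3 sets are needed, and 3 is optimal.

3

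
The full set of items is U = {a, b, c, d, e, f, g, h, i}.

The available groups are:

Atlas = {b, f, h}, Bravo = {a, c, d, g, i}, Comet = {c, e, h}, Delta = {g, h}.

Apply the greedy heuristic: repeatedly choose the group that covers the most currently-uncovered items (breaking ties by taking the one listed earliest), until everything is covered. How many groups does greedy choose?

3

Greedy: pick Bravo (covers 5 new) → pick Atlas (covers 3 new) → pick Comet (covers 1 new). Total picks: 3.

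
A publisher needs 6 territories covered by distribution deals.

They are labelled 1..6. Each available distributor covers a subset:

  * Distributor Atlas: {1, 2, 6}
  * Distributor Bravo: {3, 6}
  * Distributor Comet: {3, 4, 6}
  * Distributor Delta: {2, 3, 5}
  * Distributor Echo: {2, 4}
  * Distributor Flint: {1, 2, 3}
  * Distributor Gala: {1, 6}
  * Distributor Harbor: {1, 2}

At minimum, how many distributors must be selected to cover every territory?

3

Take {Comet, Delta, Flint}. Their union is {1, 2, 3, 4, 5, 6}, which is all 6 territories.
Only Delta contains 5, so Delta is forced; the remaining 3 territories need at least 2 more distributors (each remaining distributor adds at most 2) — so at least 3 distributors are needed, and 3 is optimal.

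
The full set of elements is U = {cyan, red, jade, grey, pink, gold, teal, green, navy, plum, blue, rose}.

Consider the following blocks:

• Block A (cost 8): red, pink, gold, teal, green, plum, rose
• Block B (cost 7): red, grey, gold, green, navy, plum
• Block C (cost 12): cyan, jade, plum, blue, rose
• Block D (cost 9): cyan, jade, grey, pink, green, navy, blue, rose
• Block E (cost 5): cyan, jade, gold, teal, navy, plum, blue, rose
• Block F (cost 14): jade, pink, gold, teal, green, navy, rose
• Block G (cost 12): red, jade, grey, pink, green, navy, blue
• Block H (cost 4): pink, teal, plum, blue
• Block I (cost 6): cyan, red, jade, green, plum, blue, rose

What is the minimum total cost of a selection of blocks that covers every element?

16

B, E, H together cover every element (B ∪ E ∪ H = {cyan, red, jade, grey, pink, gold, teal, green, navy, plum, blue, rose}); total cost 7 + 5 + 4 = 16.
No covering selection has total cost below 16.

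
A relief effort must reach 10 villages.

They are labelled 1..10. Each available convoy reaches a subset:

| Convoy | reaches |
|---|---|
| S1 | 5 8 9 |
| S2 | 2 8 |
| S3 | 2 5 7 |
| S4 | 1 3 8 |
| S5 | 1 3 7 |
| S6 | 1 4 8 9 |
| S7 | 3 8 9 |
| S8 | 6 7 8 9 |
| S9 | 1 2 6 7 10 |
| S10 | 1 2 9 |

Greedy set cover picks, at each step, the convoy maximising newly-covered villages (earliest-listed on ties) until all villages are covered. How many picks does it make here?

4

Greedy: pick S9 (covers 5 new) → pick S1 (covers 3 new) → pick S4 (covers 1 new) → pick S6 (covers 1 new). Total picks: 4.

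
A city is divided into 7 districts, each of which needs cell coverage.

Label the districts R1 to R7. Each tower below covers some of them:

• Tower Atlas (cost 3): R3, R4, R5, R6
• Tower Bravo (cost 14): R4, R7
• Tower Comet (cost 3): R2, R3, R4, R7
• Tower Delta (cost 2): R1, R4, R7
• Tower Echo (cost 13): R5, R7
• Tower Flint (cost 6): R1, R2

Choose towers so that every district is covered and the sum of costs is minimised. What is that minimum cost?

Atlas, Comet, Delta together cover every district (Atlas ∪ Comet ∪ Delta = {R1, R2, R3, R4, R5, R6, R7}); total cost 3 + 3 + 2 = 8.
No covering selection has total cost below 8.

8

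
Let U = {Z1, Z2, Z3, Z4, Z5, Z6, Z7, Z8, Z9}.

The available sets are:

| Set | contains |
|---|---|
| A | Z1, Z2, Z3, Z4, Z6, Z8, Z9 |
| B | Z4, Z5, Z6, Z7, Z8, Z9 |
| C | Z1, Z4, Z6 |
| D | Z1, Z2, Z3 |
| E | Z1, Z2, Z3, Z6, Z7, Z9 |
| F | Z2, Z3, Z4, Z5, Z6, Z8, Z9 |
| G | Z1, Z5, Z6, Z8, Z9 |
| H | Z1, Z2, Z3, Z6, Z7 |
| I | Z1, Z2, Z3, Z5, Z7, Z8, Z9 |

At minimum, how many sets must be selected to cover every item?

2

Take {B, H}. Their union is {Z1, Z2, Z3, Z4, Z5, Z6, Z7, Z8, Z9}, which is all 9 items.
No single set has all 9 items (the largest, A, has 7), so 2 is optimal.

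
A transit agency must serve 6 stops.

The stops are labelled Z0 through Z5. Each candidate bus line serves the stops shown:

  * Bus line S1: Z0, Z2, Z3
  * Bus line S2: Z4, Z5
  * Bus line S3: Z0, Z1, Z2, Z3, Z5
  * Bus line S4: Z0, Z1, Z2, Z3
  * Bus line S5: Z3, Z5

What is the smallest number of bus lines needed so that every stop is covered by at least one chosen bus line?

2

S2 and S4 together: S2 ∪ S4 = {Z0, Z1, Z2, Z3, Z4, Z5} — every stop is covered.
No single bus line has all 6 stops (the largest, S3, has 5), so 2 is optimal.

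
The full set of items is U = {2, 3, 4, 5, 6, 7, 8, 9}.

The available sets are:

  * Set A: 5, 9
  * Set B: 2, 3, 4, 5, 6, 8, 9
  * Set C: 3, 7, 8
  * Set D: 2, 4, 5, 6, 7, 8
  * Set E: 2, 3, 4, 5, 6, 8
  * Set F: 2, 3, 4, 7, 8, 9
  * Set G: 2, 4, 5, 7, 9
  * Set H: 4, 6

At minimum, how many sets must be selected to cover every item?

B and G together: B ∪ G = {2, 3, 4, 5, 6, 7, 8, 9} — every item is covered.
No single set has all 8 items (the largest, B, has 7), so 2 is optimal.

2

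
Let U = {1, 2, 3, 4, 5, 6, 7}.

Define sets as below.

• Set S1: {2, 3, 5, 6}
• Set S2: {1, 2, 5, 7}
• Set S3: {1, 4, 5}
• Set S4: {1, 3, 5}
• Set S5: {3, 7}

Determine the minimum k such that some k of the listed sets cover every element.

S1 and S3 and S5 together: S1 ∪ S3 ∪ S5 = {1, 2, 3, 4, 5, 6, 7} — every element is covered.
Only S3 contains 4, so S3 is forced; the remaining 4 elements need at least 2 more sets (each remaining set adds at most 3) — so at least 3 sets are needed, and 3 is optimal.

3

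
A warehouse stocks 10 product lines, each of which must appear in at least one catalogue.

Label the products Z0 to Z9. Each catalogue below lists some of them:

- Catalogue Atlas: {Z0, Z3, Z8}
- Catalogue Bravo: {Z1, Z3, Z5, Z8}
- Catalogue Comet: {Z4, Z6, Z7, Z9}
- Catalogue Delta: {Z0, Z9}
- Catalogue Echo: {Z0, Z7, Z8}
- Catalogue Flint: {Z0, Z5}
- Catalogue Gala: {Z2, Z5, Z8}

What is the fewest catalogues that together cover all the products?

Take {Atlas, Bravo, Comet, Gala}. Their union is {Z0, Z1, Z2, Z3, Z4, Z5, Z6, Z7, Z8, Z9}, which is all 10 products.
No 3 of the 7 catalogues cover everything (all 35 combinations miss at least one product), so 4 is optimal.

4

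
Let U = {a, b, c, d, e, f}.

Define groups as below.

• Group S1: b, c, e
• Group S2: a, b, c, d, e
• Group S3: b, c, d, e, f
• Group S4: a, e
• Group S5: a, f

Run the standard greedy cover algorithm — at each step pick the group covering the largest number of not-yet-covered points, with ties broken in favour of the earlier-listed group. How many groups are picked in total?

2

Greedy: pick S2 (covers 5 new) → pick S3 (covers 1 new). Total picks: 2.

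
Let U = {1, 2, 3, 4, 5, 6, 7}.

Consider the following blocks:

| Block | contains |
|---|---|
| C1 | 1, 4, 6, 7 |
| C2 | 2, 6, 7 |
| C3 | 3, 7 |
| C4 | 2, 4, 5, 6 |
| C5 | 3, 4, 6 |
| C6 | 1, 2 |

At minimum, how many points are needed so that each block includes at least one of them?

Take H = {1, 3, 6}. Each listed block contains at least one of these, so H is a hitting set of size 3.
No choice of 2 points meets every block, so 3 is the minimum.

3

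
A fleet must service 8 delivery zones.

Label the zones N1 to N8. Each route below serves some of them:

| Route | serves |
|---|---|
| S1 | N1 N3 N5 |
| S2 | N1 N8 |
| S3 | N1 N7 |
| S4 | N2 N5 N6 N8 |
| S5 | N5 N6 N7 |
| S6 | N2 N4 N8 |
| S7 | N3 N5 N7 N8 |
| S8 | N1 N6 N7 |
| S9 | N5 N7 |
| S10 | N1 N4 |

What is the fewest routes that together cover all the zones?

S1 and S5 and S6 together: S1 ∪ S5 ∪ S6 = {N1, N2, N3, N4, N5, N6, N7, N8} — every zone is covered.
No 2 of the 10 routes cover everything (all 45 combinations miss at least one zone), so 3 is optimal.

3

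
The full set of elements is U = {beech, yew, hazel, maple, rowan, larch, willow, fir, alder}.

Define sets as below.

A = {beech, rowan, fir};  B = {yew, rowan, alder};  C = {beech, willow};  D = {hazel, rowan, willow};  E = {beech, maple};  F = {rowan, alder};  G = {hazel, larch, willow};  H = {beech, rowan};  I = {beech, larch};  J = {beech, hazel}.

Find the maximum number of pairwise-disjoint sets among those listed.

3

E, F, G are pairwise disjoint (E={beech,maple}; F={rowan,alder}; G={hazel,larch,willow}).
Every remaining set overlaps one of these, and no 4 of the listed sets are pairwise disjoint, so 3 is the maximum.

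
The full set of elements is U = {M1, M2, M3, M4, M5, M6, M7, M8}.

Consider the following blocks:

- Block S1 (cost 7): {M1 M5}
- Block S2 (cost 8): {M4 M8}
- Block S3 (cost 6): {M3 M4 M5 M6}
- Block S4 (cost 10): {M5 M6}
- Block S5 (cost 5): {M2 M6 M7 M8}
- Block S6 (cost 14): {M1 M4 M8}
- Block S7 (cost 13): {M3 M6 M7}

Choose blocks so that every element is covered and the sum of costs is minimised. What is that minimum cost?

S1, S3, S5 together cover every element (S1 ∪ S3 ∪ S5 = {M1, M2, M3, M4, M5, M6, M7, M8}); total cost 7 + 6 + 5 = 18.
No covering selection has total cost below 18.

18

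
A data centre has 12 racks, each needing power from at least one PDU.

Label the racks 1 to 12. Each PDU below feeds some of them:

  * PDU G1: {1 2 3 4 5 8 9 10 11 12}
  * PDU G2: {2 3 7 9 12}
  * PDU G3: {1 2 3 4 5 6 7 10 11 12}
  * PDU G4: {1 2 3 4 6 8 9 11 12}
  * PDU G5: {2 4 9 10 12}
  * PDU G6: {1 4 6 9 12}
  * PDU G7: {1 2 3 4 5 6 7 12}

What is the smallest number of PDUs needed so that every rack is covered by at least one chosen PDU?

2

Take {G1, G3}. Their union is {1, 2, 3, 4, 5, 6, 7, 8, 9, 10, 11, 12}, which is all 12 racks.
No single PDU has all 12 racks (the largest, G1, has 10), so 2 is optimal.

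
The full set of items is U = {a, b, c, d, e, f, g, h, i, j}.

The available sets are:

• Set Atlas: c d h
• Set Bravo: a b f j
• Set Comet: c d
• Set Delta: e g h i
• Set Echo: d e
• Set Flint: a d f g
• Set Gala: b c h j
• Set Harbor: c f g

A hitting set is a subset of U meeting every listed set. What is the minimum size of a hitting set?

3

Take T = {c, e, f}. Each listed set contains at least one of these, so T is a hitting set of size 3.
The sets Bravo, Comet, Delta are pairwise disjoint, so any hitting set needs a separate item for each — at least 3. Hence 3 is optimal.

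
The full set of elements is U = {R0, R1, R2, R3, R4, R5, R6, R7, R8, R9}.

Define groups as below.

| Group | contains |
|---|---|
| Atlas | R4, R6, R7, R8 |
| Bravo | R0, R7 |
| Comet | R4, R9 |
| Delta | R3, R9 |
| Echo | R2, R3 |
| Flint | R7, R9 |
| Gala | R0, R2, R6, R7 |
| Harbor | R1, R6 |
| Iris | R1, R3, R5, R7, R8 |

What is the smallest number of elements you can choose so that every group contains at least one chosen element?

4

Take H = {R2, R6, R7, R9}. Each listed group contains at least one of these, so H is a hitting set of size 4.
The groups Bravo, Comet, Echo, Harbor are pairwise disjoint, so any hitting set needs a separate element for each — at least 4. Hence 4 is optimal.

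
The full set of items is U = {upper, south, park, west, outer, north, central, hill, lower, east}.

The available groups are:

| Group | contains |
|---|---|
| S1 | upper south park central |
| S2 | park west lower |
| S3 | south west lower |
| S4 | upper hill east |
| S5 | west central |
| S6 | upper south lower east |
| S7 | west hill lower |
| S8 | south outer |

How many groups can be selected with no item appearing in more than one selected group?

3

S4, S5, S8 are pairwise disjoint (S4={upper,hill,east}; S5={west,central}; S8={south,outer}).
Every remaining group overlaps one of these, and no 4 of the listed groups are pairwise disjoint, so 3 is the maximum.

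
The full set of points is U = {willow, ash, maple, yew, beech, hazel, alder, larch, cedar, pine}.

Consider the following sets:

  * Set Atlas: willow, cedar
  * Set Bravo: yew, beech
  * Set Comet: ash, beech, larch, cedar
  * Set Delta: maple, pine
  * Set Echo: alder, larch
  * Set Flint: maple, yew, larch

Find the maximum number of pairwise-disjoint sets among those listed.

Atlas, Bravo, Delta, Echo are pairwise disjoint (Atlas={willow,cedar}; Bravo={yew,beech}; Delta={maple,pine}; Echo={alder,larch}).
Every remaining set overlaps one of these, and no 5 of the listed sets are pairwise disjoint, so 4 is the maximum.

4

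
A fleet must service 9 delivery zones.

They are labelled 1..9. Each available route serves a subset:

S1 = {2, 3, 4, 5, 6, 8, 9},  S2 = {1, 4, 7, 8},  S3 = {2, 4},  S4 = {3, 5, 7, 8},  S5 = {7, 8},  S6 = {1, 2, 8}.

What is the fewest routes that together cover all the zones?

2

S1 and S2 together: S1 ∪ S2 = {1, 2, 3, 4, 5, 6, 7, 8, 9} — every zone is covered.
No single route has all 9 zones (the largest, S1, has 7), so 2 is optimal.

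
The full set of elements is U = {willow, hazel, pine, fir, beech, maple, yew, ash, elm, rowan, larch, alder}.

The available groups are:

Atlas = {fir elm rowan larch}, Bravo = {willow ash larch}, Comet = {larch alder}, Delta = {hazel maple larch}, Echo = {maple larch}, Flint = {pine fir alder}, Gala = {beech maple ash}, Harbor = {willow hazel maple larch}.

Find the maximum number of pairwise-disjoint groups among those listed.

2

Flint, Gala are pairwise disjoint (Flint={pine,fir,alder}; Gala={beech,maple,ash}).
Every remaining group overlaps one of these, and no 3 of the listed groups are pairwise disjoint, so 2 is the maximum.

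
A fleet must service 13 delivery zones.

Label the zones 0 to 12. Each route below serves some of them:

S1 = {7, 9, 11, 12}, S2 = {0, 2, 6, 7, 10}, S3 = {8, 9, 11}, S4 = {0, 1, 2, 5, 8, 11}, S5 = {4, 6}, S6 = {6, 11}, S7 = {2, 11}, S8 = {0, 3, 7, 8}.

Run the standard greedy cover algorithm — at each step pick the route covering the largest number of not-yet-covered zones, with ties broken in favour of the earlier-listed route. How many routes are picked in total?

Greedy: pick S4 (covers 6 new) → pick S1 (covers 3 new) → pick S2 (covers 2 new) → pick S5 (covers 1 new) → pick S8 (covers 1 new). Total picks: 5.

5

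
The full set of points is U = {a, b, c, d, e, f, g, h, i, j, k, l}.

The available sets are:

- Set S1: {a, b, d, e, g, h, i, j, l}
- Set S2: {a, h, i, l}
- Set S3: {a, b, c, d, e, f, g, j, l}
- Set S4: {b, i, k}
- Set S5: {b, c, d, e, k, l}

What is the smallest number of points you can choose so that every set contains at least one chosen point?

2

Take T = {d, i}. Each listed set contains at least one of these, so T is a hitting set of size 2.
No single point lies in every set, so at least 2 are needed and 2 is optimal.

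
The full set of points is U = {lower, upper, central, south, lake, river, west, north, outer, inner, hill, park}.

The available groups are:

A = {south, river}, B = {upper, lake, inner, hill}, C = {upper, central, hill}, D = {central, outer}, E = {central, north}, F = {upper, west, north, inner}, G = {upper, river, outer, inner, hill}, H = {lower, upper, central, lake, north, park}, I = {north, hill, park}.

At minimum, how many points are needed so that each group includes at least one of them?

T = {central, south, inner, park} meets every group (each contains at least one member of T), and |T| = 4.
No choice of 3 points meets every group, so 4 is the minimum.

4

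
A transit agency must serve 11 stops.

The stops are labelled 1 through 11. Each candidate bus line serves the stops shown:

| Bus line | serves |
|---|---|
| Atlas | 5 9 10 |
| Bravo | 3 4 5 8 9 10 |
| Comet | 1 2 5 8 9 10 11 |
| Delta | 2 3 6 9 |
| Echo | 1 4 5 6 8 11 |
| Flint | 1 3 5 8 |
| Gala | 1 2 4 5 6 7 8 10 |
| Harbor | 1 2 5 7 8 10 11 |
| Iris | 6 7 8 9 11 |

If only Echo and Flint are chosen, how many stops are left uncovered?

Union of Echo, Flint = {1, 3, 4, 5, 6, 8, 11}.
Not covered: 2, 7, 9, 10 — 4 stops.

4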